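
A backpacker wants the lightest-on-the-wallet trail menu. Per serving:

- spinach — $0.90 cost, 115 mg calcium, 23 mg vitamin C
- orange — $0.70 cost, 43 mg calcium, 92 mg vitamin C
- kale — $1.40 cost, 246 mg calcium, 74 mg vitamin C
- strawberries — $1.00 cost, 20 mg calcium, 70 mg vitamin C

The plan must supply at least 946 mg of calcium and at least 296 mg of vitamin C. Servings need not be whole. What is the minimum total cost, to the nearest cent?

$5.45

The cheapest plan sits at a corner of the feasible region — with two constraints it uses at most two foods.
spinach only: max(946/115, 296/23) = 12.87 servings → $11.58.
orange only: max(946/43, 296/92) = 22 servings → $15.40.
kale only: max(946/246, 296/74) = 4 servings → $5.60.
strawberries only: max(946/20, 296/70) = 47.3 servings → $47.30.
spinach + orange with both tight: 7.747 servings and 1.281 servings → $7.87.
spinach + kale with both targets exact would need a negative amount; discard.
spinach + strawberries with both tight: 7.945 servings and 1.618 servings → $8.77.
orange + kale with both tight: 0.1446 servings and 3.82 servings → $5.45.
orange + strawberries with both targets exact would need a negative amount; discard.
kale + strawberries with both tight: 3.831 servings and 0.1787 servings → $5.54.
Cheapest feasible corner: $5.45.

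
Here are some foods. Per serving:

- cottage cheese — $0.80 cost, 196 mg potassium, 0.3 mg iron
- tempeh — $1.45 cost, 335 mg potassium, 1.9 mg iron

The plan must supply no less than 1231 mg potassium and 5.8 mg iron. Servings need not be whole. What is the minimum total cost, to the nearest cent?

$5.26

The cheapest plan sits at a corner of the feasible region — with two constraints it uses at most two foods.
cottage cheese only: max(1231/196, 5.8/0.3) = 19.33 servings → $15.47.
tempeh only: max(1231/335, 5.8/1.9) = 3.675 servings → $5.33.
cottage cheese + tempeh with both tight: 1.456 servings and 2.823 servings → $5.26.
Cheapest feasible corner: $5.26.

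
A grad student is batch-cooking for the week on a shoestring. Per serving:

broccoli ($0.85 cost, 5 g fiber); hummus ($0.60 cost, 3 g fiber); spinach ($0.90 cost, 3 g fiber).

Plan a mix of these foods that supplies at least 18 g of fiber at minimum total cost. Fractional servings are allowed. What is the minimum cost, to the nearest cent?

$3.06

Cost per g of fiber: broccoli $0.1700, hummus $0.2000, spinach $0.3000.
With no serving limits, use only broccoli: 18 g / 5 g = 3.6 servings × $0.85 = $3.06.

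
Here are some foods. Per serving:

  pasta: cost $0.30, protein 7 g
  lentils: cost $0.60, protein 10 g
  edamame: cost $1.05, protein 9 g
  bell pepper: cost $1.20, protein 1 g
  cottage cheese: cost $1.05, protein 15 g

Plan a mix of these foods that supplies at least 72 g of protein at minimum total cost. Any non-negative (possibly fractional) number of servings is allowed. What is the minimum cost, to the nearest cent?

Cost per g of protein: pasta $0.0429, lentils $0.0600, cottage cheese $0.0700, edamame $0.1167, bell pepper $1.2000.
With no serving limits, use only pasta: 72 g / 7 g = 10.29 servings × $0.30 = $3.09.

$3.09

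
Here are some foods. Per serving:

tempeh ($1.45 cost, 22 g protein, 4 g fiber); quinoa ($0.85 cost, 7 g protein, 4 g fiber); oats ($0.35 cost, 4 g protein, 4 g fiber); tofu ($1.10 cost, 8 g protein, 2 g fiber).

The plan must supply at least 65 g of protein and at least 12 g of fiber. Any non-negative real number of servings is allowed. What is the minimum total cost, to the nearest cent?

The cheapest plan sits at a corner of the feasible region — with two constraints it uses at most two foods.
tempeh only: max(65/22, 12/4) = 3 servings → $4.35.
quinoa only: max(65/7, 12/4) = 9.286 servings → $7.89.
oats only: max(65/4, 12/4) = 16.25 servings → $5.69.
tofu only: max(65/8, 12/2) = 8.125 servings → $8.94.
tempeh + quinoa with both tight: 2.933 servings and 0.06667 servings → $4.31.
tempeh + oats with both tight: 2.944 servings and 0.05556 servings → $4.29.
tempeh + tofu with both tight: 2.833 servings and 0.3333 servings → $4.47.
quinoa + oats: intersection lies outside the first quadrant.
quinoa + tofu with both targets exact would need a negative amount; discard.
oats + tofu with both targets exact would need a negative amount; discard.
Cheapest feasible corner: $4.29.

$4.29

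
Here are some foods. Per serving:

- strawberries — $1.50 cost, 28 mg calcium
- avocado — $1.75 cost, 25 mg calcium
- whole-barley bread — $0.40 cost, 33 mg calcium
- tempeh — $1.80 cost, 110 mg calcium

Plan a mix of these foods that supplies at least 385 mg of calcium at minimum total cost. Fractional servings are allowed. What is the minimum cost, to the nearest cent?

$4.67

Cost per mg of calcium: whole-barley bread $0.0121, tempeh $0.0164, strawberries $0.0536, avocado $0.0700.
With no serving limits, use only whole-barley bread: 385 mg / 33 mg = 11.67 servings × $0.40 = $4.67.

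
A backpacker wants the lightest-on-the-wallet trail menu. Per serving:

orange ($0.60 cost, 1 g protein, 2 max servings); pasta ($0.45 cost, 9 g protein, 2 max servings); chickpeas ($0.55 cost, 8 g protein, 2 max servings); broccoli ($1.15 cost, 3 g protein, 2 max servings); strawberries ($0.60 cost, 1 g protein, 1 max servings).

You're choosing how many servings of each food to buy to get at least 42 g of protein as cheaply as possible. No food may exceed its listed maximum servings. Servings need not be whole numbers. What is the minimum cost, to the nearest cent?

$5.50

Cost per g of protein: pasta $0.0500, chickpeas $0.0688, broccoli $0.3833, orange $0.6000, strawberries $0.6000.
Take 2 servings of pasta: +18.0 g protein for $0.90 (total $0.90, still need 24.0 g).
Take 2 servings of chickpeas: +16.0 g protein for $1.10 (total $2.00, still need 8.0 g).
Take 2 servings of broccoli: +6.0 g protein for $2.30 (total $4.30, still need 2.0 g).
Take 2 servings of orange: +2.0 g protein for $1.20 (total $5.50, still need 0.0 g).
Greedy by cheapest-per-g is optimal for a single linear constraint, so the minimum cost is $5.50.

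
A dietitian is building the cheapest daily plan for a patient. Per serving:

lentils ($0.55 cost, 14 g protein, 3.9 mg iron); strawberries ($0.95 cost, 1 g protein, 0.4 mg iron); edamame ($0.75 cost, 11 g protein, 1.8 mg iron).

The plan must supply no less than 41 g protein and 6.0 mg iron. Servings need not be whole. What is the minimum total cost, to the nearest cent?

$1.61

Two binding constraints pin down two serving amounts, so the optimal mix uses at most two foods. The candidates are each food alone (scaled to the tighter of protein/iron) and each pair with both constraints tight.
lentils only: max(41/14, 6.0/3.9) = 2.929 servings → $1.61.
strawberries only: max(41/1, 6.0/0.4) = 41 servings → $38.95.
edamame only: max(41/11, 6.0/1.8) = 3.727 servings → $2.80.
lentils + strawberries: the both-tight solution has a negative serving — not a feasible corner.
lentils + edamame: intersection lies outside the first quadrant.
strawberries + edamame: intersection lies outside the first quadrant.
Cheapest feasible corner: $1.61.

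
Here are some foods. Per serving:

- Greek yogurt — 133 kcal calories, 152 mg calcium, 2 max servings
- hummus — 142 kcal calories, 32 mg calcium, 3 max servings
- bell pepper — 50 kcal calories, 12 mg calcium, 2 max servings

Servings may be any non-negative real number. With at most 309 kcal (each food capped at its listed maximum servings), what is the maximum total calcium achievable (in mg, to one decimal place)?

Calcium per kcal: Greek yogurt 1.143, bell pepper 0.24, hummus 0.2254.
Take 2 servings of Greek yogurt: uses 266 kcal, +304.0 mg calcium (running total 304.0 mg).
Take 0.86 servings of bell pepper: uses 43 kcal, +10.3 mg calcium (running total 314.3 mg).
Greedy by best ratio exhausts the calories allowance optimally: 314.3 mg.

314.3 mg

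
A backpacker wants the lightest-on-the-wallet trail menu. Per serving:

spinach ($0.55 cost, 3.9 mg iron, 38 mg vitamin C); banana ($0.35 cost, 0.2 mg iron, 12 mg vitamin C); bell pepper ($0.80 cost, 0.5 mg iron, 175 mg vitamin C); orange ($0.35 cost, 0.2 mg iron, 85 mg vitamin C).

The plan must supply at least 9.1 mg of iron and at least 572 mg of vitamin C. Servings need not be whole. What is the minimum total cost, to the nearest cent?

An LP optimum is at a vertex; with two nutrient constraints at most two foods are used. Check each candidate.
spinach only: max(9.1/3.9, 572/38) = 15.05 servings → $8.28.
banana only: max(9.1/0.2, 572/12) = 47.67 servings → $16.68.
bell pepper only: max(9.1/0.5, 572/175) = 18.2 servings → $14.56.
orange only: max(9.1/0.2, 572/85) = 45.5 servings → $15.93.
spinach + banana: intersection lies outside the first quadrant.
spinach + bell pepper with both tight: 1.969 servings and 2.841 servings → $3.36.
spinach + orange with both tight: 2.035 servings and 5.82 servings → $3.16.
banana + bell pepper with both tight: 45.05 servings and 0.1793 servings → $15.91.
banana + orange with both tight: 45.14 servings and 0.3562 servings → $15.93.
bell pepper + orange: intersection lies outside the first quadrant.
So the least-cost plan costs $3.16.

$3.16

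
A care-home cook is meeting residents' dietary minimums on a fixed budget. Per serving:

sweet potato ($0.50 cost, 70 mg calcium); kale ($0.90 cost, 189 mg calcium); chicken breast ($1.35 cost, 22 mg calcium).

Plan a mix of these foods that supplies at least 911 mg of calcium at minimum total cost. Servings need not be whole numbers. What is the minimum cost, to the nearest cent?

$4.34

Cost per mg of calcium: kale $0.0048, sweet potato $0.0071, chicken breast $0.0614.
With no serving limits, use only kale: 911 mg / 189 mg = 4.82 servings × $0.90 = $4.34.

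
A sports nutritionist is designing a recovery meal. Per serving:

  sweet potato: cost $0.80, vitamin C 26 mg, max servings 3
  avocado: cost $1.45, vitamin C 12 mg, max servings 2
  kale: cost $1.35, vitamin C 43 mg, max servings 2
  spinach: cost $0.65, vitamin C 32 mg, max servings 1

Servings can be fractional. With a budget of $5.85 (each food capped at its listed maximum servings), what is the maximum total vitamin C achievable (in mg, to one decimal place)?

196.8 mg

Vitamin C per dollar: spinach 49.23, sweet potato 32.5, kale 31.85, avocado 8.276.
Take 1 serving of spinach: spends $0.65, +32.0 mg vitamin C (running total 32.0 mg).
Take 3 servings of sweet potato: spends $2.40, +78.0 mg vitamin C (running total 110.0 mg).
Take 2 servings of kale: spends $2.70, +86.0 mg vitamin C (running total 196.0 mg).
Take 0.06897 servings of avocado: spends $0.10, +0.8 mg vitamin C (running total 196.8 mg).
Greedy by best ratio exhausts the cost allowance optimally: 196.8 mg.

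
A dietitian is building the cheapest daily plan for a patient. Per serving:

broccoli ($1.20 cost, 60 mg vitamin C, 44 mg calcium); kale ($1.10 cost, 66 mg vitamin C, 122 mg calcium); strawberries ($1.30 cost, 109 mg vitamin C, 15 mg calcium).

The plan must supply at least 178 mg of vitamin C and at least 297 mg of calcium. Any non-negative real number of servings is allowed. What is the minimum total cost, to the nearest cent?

Two binding constraints pin down two serving amounts, so the optimal mix uses at most two foods. The candidates are each food alone (scaled to the tighter of vitamin C/calcium) and each pair with both constraints tight.
broccoli only: max(178/60, 297/44) = 6.75 servings → $8.10.
kale only: max(178/66, 297/122) = 2.697 servings → $2.97.
strawberries only: max(178/109, 297/15) = 19.8 servings → $25.74.
broccoli + kale with both tight: 0.4787 servings and 2.262 servings → $3.06.
broccoli + strawberries with both targets exact would need a negative amount; discard.
kale + strawberries with both tight: 2.413 servings and 0.1718 servings → $2.88.
So the least-cost plan costs $2.88.

$2.88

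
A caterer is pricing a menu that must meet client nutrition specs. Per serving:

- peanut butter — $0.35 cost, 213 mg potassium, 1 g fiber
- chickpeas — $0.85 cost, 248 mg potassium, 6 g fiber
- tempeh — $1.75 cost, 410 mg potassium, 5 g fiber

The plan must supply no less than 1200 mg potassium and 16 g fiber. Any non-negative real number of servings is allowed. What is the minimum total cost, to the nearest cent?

$2.92

For a min-cost LP with two ≥-constraints, a basic feasible solution has at most two positive variables.
peanut butter only: max(1200/213, 16/1) = 16 servings → $5.60.
chickpeas only: max(1200/248, 16/6) = 4.839 servings → $4.11.
tempeh only: max(1200/410, 16/5) = 3.2 servings → $5.60.
peanut butter + chickpeas with both tight: 3.138 servings and 2.144 servings → $2.92.
peanut butter + tempeh: intersection lies outside the first quadrant.
chickpeas + tempeh with both tight: 0.459 servings and 2.649 servings → $5.03.
Cheapest feasible corner: $2.92.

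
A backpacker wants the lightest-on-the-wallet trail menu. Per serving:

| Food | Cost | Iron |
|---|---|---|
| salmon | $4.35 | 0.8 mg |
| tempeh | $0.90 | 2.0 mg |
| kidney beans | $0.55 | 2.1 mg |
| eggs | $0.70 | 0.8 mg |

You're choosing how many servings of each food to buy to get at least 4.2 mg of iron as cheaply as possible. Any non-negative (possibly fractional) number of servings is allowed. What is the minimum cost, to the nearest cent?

Cost per mg of iron: kidney beans $0.2619, tempeh $0.4500, eggs $0.8750, salmon $5.4375.
With no serving limits, use only kidney beans: 4.2 mg / 2.1 mg = 2 servings × $0.55 = $1.10.

$1.10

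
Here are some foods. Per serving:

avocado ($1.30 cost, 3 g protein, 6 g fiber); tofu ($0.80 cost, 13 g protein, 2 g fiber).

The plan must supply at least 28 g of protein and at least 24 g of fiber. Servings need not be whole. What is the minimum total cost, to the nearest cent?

$5.69

At the optimum either one food covers both requirements or two foods hit both targets exactly; no other combination can be cheaper.
avocado only: max(28/3, 24/6) = 9.333 servings → $12.13.
tofu only: max(28/13, 24/2) = 12 servings → $9.60.
avocado + tofu with both tight: 3.556 servings and 1.333 servings → $5.69.
So the least-cost plan costs $5.69.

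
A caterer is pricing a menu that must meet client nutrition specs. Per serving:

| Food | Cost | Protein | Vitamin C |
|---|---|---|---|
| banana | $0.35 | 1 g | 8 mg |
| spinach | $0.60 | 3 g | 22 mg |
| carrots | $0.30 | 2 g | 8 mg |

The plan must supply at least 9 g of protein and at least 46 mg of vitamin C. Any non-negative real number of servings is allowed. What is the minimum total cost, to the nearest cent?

$1.50

Check every corner: each single food scaled to meet both minima, and each pair solved so both constraints bind.
banana only: max(9/1, 46/8) = 9 servings → $3.15.
spinach only: max(9/3, 46/22) = 3 servings → $1.80.
carrots only: max(9/2, 46/8) = 5.75 servings → $1.73.
banana + spinach: the both-tight solution has a negative serving — not a feasible corner.
banana + carrots with both tight: 2.5 servings and 3.25 servings → $1.85.
spinach + carrots with both tight: 1 serving and 3 servings → $1.50.
Cheapest feasible corner: $1.50.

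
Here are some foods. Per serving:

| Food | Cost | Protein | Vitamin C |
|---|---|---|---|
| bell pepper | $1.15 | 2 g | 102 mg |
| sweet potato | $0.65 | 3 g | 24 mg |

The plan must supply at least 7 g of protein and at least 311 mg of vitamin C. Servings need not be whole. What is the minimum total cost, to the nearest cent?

This is a tiny linear program; its minimum lies at a vertex of the feasible set. List the vertices and price them.
bell pepper only: max(7/2, 311/102) = 3.5 servings → $4.03.
sweet potato only: max(7/3, 311/24) = 12.96 servings → $8.42.
bell pepper + sweet potato with both tight: 2.965 servings and 0.3566 servings → $3.64.
So the least-cost plan costs $3.64.

$3.64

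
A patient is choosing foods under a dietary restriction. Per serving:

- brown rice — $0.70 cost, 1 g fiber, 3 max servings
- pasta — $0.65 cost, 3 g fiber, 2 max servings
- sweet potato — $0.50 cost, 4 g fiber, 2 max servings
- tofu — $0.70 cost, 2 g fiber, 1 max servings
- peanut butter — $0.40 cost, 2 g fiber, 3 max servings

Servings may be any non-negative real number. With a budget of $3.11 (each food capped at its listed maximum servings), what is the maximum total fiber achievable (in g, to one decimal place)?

Fiber per dollar: sweet potato 8, peanut butter 5, pasta 4.615, tofu 2.857, brown rice 1.429.
Take 2 servings of sweet potato: spends $1.00, +8.0 g fiber (running total 8.0 g).
Take 3 servings of peanut butter: spends $1.20, +6.0 g fiber (running total 14.0 g).
Take 1.4 servings of pasta: spends $0.91, +4.2 g fiber (running total 18.2 g).
Filling greedily by fiber-per-dollar is optimal for one linear limit, giving 18.2 g.

18.2 g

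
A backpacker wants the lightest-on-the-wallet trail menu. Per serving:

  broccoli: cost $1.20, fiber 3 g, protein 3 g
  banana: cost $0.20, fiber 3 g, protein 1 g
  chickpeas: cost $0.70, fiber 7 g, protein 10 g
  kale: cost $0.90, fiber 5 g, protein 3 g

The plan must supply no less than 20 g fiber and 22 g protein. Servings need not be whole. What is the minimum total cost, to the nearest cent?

$1.80

broccoli only: max(20/3, 22/3) = 7.333 servings → $8.80.
banana only: max(20/3, 22/1) = 22 servings → $4.40.
chickpeas only: max(20/7, 22/10) = 2.857 servings → $2.00.
kale only: max(20/5, 22/3) = 7.333 servings → $6.60.
broccoli + banana with both targets exact would need a negative amount; discard.
broccoli + chickpeas with both tight: 5.111 servings and 0.6667 servings → $6.60.
broccoli + kale with both targets exact would need a negative amount; discard.
banana + chickpeas with both tight: 2 servings and 2 servings → $1.80.
banana + kale: the both-tight solution has a negative serving — not a feasible corner.
chickpeas + kale with both tight: 1.724 servings and 1.586 servings → $2.63.
So the least-cost plan costs $1.80.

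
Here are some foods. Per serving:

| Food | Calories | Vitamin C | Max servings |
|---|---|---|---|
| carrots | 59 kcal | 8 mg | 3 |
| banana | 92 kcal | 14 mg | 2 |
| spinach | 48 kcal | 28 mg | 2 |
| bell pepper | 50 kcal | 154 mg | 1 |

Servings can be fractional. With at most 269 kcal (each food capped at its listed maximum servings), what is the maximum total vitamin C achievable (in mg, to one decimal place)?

228.7 mg

Vitamin C per kcal: bell pepper 3.08, spinach 0.5833, banana 0.1522, carrots 0.1356.
Take 1 serving of bell pepper: uses 50 kcal, +154.0 mg vitamin C (running total 154.0 mg).
Take 2 servings of spinach: uses 96 kcal, +56.0 mg vitamin C (running total 210.0 mg).
Take 1.337 servings of banana: uses 123 kcal, +18.7 mg vitamin C (running total 228.7 mg).
Greedy by best ratio exhausts the calories allowance optimally: 228.7 mg.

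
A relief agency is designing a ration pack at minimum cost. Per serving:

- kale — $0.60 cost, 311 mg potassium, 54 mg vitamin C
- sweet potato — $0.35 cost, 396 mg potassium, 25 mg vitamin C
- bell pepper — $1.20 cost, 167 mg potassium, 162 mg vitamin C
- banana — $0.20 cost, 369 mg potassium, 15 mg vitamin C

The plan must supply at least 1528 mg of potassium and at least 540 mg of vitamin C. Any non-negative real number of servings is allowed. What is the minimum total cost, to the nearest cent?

$4.24

Compare the cost at each extreme point of the feasible region.
kale only: max(1528/311, 540/54) = 10 servings → $6.00.
sweet potato only: max(1528/396, 540/25) = 21.6 servings → $7.56.
bell pepper only: max(1528/167, 540/162) = 9.15 servings → $10.98.
banana only: max(1528/369, 540/15) = 36 servings → $7.20.
kale + sweet potato: intersection lies outside the first quadrant.
kale + bell pepper with both tight: 3.804 servings and 2.065 servings → $4.76.
kale + banana: intersection lies outside the first quadrant.
sweet potato + bell pepper with both tight: 2.624 servings and 2.928 servings → $4.43.
sweet potato + banana with both targets exact would need a negative amount; discard.
bell pepper + banana with both tight: 3.079 servings and 2.747 servings → $4.24.
Cheapest feasible corner: $4.24.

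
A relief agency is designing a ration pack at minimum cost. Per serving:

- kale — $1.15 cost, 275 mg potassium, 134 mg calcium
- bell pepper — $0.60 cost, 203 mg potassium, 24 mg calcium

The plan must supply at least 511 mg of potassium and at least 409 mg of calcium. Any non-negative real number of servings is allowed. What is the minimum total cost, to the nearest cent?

$3.51

The cheapest plan sits at a corner of the feasible region — with two constraints it uses at most two foods.
kale only: max(511/275, 409/134) = 3.052 servings → $3.51.
bell pepper only: max(511/203, 409/24) = 17.04 servings → $10.22.
kale + bell pepper: the both-tight solution has a negative serving — not a feasible corner.
So the least-cost plan costs $3.51.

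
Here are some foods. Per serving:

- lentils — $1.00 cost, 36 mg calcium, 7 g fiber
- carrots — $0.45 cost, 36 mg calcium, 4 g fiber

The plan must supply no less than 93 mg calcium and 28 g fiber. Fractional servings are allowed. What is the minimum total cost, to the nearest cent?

$3.15

Compare the cost at each extreme point of the feasible region.
lentils only: max(93/36, 28/7) = 4 servings → $4.00.
carrots only: max(93/36, 28/4) = 7 servings → $3.15.
lentils + carrots: the both-tight solution has a negative serving — not a feasible corner.
The minimum over all feasible corners is $3.15.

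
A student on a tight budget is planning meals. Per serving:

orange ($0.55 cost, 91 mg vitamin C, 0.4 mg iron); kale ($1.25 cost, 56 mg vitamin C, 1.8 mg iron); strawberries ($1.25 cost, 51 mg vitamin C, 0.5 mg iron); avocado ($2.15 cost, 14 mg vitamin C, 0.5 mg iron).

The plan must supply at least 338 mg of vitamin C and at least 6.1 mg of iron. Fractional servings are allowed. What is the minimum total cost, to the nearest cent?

This is a tiny linear program; its minimum lies at a vertex of the feasible set. List the vertices and price them.
orange only: max(338/91, 6.1/0.4) = 15.25 servings → $8.39.
kale only: max(338/56, 6.1/1.8) = 6.036 servings → $7.54.
strawberries only: max(338/51, 6.1/0.5) = 12.2 servings → $15.25.
avocado only: max(338/14, 6.1/0.5) = 24.14 servings → $51.91.
orange + kale with both tight: 1.887 servings and 2.97 servings → $4.75.
orange + strawberries with both targets exact would need a negative amount; discard.
orange + avocado with both tight: 2.095 servings and 10.52 servings → $23.78.
kale + strawberries with both tight: 2.227 servings and 4.182 servings → $8.01.
kale + avocado with both targets exact would need a negative amount; discard.
strawberries + avocado with both tight: 4.519 servings and 7.681 servings → $22.16.
Cheapest feasible corner: $4.75.

$4.75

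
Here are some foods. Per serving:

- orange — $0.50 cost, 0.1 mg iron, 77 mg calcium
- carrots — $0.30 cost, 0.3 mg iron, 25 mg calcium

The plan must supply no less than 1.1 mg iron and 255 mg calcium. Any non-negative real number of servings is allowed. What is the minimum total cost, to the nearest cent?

Check every corner: each single food scaled to meet both minima, and each pair solved so both constraints bind.
orange only: max(1.1/0.1, 255/77) = 11 servings → $5.50.
carrots only: max(1.1/0.3, 255/25) = 10.2 servings → $3.06.
orange + carrots with both tight: 2.379 servings and 2.874 servings → $2.05.
Cheapest feasible corner: $2.05.

$2.05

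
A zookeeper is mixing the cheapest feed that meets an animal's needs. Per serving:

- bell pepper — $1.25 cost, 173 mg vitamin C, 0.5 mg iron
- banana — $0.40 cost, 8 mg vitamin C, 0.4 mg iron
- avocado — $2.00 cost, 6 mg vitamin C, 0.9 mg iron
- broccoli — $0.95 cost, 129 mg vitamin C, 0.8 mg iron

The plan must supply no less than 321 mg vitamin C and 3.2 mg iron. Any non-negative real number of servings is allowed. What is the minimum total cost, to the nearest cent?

$3.54

Two binding constraints pin down two serving amounts, so the optimal mix uses at most two foods. The candidates are each food alone (scaled to the tighter of vitamin C/iron) and each pair with both constraints tight.
bell pepper only: max(321/173, 3.2/0.5) = 6.4 servings → $8.00.
banana only: max(321/8, 3.2/0.4) = 40.12 servings → $16.05.
avocado only: max(321/6, 3.2/0.9) = 53.5 servings → $107.00.
broccoli only: max(321/129, 3.2/0.8) = 4 servings → $3.80.
bell pepper + banana with both tight: 1.577 servings and 6.029 servings → $4.38.
bell pepper + avocado with both tight: 1.766 servings and 2.574 servings → $7.36.
bell pepper + broccoli: intersection lies outside the first quadrant.
banana + avocado with both targets exact would need a negative amount; discard.
banana + broccoli with both tight: 3.451 servings and 2.274 servings → $3.54.
avocado + broccoli with both tight: 1.402 servings and 2.423 servings → $5.11.
The minimum over all feasible corners is $3.54.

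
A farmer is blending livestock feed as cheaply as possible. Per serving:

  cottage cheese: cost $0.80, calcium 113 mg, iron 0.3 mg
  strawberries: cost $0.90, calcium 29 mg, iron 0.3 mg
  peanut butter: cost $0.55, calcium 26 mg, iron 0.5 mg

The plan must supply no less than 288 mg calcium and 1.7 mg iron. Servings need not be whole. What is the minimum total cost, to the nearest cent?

$2.83

For a min-cost LP with two ≥-constraints, a basic feasible solution has at most two positive variables.
cottage cheese only: max(288/113, 1.7/0.3) = 5.667 servings → $4.53.
strawberries only: max(288/29, 1.7/0.3) = 9.931 servings → $8.94.
peanut butter only: max(288/26, 1.7/0.5) = 11.08 servings → $6.09.
cottage cheese + strawberries with both tight: 1.472 servings and 4.194 servings → $4.95.
cottage cheese + peanut butter with both tight: 2.049 servings and 2.17 servings → $2.83.
strawberries + peanut butter: intersection lies outside the first quadrant.
Cheapest feasible corner: $2.83.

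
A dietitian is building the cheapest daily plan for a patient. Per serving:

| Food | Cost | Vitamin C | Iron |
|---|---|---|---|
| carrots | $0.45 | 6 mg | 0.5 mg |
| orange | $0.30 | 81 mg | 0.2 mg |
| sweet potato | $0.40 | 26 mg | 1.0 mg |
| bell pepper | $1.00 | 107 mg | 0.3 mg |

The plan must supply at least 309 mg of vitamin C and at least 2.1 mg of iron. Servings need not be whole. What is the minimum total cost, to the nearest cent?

Minimising a linear cost over {vitamin C ≥ 309, iron ≥ 2.1, servings ≥ 0} — the optimum is at a vertex, using one or two foods.
carrots only: max(309/6, 2.1/0.5) = 51.5 servings → $23.18.
orange only: max(309/81, 2.1/0.2) = 10.5 servings → $3.15.
sweet potato only: max(309/26, 2.1/1.0) = 11.88 servings → $4.75.
bell pepper only: max(309/107, 2.1/0.3) = 7 servings → $7.00.
carrots + orange with both tight: 2.756 servings and 3.611 servings → $2.32.
carrots + sweet potato: intersection lies outside the first quadrant.
carrots + bell pepper with both tight: 2.553 servings and 2.745 servings → $3.89.
orange + sweet potato with both tight: 3.356 servings and 1.429 servings → $1.58.
orange + bell pepper: intersection lies outside the first quadrant.
sweet potato + bell pepper with both tight: 1.331 servings and 2.565 servings → $3.10.
The minimum over all feasible corners is $1.58.

$1.58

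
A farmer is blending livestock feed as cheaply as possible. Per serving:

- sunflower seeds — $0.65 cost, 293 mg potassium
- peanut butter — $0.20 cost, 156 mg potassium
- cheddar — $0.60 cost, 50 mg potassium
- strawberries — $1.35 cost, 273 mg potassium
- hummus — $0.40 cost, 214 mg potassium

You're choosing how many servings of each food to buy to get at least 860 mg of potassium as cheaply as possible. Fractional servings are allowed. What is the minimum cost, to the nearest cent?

$1.10

Cost per mg of potassium: peanut butter $0.0013, hummus $0.0019, sunflower seeds $0.0022, strawberries $0.0049, cheddar $0.0120.
With no serving limits, use only peanut butter: 860 mg / 156 mg = 5.513 servings × $0.20 = $1.10.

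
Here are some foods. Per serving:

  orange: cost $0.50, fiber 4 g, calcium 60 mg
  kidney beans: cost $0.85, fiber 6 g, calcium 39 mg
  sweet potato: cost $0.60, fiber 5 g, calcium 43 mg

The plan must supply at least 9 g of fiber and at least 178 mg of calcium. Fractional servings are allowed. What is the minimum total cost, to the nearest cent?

A basic optimal solution has at most two foods positive. Try each food alone and each pair with both targets met exactly.
orange only: max(9/4, 178/60) = 2.967 servings → $1.48.
kidney beans only: max(9/6, 178/39) = 4.564 servings → $3.88.
sweet potato only: max(9/5, 178/43) = 4.14 servings → $2.48.
orange + kidney beans: intersection lies outside the first quadrant.
orange + sweet potato: intersection lies outside the first quadrant.
kidney beans + sweet potato with both targets exact would need a negative amount; discard.
The minimum over all feasible corners is $1.48.

$1.48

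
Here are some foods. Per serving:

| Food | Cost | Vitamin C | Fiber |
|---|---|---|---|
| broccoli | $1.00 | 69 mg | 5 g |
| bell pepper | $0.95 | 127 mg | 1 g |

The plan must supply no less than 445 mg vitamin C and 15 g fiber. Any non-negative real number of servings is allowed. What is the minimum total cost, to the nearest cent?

Minimising a linear cost over {vitamin C ≥ 445, fiber ≥ 15, servings ≥ 0} — the optimum is at a vertex, using one or two foods.
broccoli only: max(445/69, 15/5) = 6.449 servings → $6.45.
bell pepper only: max(445/127, 15/1) = 15 servings → $14.25.
broccoli + bell pepper with both tight: 2.58 servings and 2.102 servings → $4.58.
Cheapest feasible corner: $4.58.

$4.58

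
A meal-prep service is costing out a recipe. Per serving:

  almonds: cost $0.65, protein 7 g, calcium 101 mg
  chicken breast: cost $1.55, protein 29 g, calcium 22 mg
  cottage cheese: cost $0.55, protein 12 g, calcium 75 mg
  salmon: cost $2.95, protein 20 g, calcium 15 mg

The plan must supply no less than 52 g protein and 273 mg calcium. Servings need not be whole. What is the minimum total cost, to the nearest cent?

This is a tiny linear program; its minimum lies at a vertex of the feasible set. List the vertices and price them.
almonds only: max(52/7, 273/101) = 7.429 servings → $4.83.
chicken breast only: max(52/29, 273/22) = 12.41 servings → $19.23.
cottage cheese only: max(52/12, 273/75) = 4.333 servings → $2.38.
salmon only: max(52/20, 273/15) = 18.2 servings → $53.69.
almonds + chicken breast with both tight: 2.441 servings and 1.204 servings → $3.45.
almonds + cottage cheese with both targets exact would need a negative amount; discard.
almonds + salmon with both tight: 2.444 servings and 1.745 servings → $6.74.
chicken breast + cottage cheese with both tight: 0.3265 servings and 3.544 servings → $2.46.
chicken breast + salmon with both targets exact would need a negative amount; discard.
cottage cheese + salmon with both tight: 3.545 servings and 0.4727 servings → $3.34.
So the least-cost plan costs $2.38.

$2.38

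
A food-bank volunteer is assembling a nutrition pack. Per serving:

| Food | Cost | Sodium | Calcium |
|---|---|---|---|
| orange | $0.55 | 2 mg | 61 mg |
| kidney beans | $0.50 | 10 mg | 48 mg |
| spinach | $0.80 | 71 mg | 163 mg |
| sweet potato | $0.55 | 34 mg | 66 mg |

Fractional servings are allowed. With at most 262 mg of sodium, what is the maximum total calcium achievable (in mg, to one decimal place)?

Calcium per mg sodium: orange 30.5, kidney beans 4.8, spinach 2.296, sweet potato 1.941.
With no serving limits, spend the whole sodium allowance on orange: 262 mg / 2 mg × 61 mg = 7991.0 mg.

7991.0 mg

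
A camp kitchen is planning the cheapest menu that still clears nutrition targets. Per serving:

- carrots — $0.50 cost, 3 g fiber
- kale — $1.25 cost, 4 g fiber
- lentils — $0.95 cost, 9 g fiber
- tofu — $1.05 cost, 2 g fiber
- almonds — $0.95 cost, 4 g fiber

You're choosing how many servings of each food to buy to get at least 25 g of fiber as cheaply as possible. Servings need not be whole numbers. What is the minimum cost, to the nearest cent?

Cost per g of fiber: lentils $0.1056, carrots $0.1667, almonds $0.2375, kale $0.3125, tofu $0.5250.
With no serving limits, use only lentils: 25 g / 9 g = 2.778 servings × $0.95 = $2.64.

$2.64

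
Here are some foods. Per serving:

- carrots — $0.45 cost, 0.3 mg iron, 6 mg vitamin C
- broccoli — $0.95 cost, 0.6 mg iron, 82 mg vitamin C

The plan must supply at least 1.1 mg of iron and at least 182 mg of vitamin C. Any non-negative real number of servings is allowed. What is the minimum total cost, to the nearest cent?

An LP optimum is at a vertex; with two nutrient constraints at most two foods are used. Check each candidate.
carrots only: max(1.1/0.3, 182/6) = 30.33 servings → $13.65.
broccoli only: max(1.1/0.6, 182/82) = 2.22 servings → $2.11.
carrots + broccoli: intersection lies outside the first quadrant.
So the least-cost plan costs $2.11.

$2.11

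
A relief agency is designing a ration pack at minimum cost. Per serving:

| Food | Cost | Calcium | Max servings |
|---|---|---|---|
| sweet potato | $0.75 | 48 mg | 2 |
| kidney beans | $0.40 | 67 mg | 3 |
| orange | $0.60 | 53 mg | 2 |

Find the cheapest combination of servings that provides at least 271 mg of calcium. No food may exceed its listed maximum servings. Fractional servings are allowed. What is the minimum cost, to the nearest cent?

Cost per mg of calcium: kidney beans $0.0060, orange $0.0113, sweet potato $0.0156.
Take 3 servings of kidney beans: +201.0 mg calcium for $1.20 (total $1.20, still need 70.0 mg).
Take 1.321 servings of orange: +70.0 mg calcium for $0.79 (total $1.99, still need 0.0 mg).
Greedy by cheapest-per-mg is optimal for a single linear constraint, so the minimum cost is $1.99.

$1.99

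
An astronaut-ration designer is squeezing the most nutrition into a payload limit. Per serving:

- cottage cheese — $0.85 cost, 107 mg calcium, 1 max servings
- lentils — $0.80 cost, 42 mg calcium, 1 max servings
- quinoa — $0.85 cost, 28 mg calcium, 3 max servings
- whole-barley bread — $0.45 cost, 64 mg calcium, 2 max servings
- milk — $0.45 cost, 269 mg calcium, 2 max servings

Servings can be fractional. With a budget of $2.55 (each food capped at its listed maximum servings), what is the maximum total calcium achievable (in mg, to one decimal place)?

Calcium per dollar: milk 597.8, whole-barley bread 142.2, cottage cheese 125.9, lentils 52.5, quinoa 32.94.
Take 2 servings of milk: spends $0.90, +538.0 mg calcium (running total 538.0 mg).
Take 2 servings of whole-barley bread: spends $0.90, +128.0 mg calcium (running total 666.0 mg).
Take 0.8824 servings of cottage cheese: spends $0.75, +94.4 mg calcium (running total 760.4 mg).
Filling greedily by calcium-per-dollar is optimal for one linear limit, giving 760.4 mg.

760.4 mg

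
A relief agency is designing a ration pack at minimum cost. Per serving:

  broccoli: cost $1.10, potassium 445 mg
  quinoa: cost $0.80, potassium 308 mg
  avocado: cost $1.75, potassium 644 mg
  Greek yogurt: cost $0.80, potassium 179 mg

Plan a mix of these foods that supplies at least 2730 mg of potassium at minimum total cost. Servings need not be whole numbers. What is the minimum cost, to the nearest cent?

$6.75

Cost per mg of potassium: broccoli $0.0025, quinoa $0.0026, avocado $0.0027, Greek yogurt $0.0045.
With no serving limits, use only broccoli: 2730 mg / 445 mg = 6.135 servings × $1.10 = $6.75.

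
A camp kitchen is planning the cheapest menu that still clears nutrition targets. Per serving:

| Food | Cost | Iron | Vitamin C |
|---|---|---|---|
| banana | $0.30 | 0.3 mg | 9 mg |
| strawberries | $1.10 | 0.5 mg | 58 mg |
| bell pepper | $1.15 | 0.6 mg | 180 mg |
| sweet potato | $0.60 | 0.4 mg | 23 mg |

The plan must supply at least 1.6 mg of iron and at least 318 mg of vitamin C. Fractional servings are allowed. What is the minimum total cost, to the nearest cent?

$2.52

For a min-cost LP with two ≥-constraints, a basic feasible solution has at most two positive variables.
banana only: max(1.6/0.3, 318/9) = 35.33 servings → $10.60.
strawberries only: max(1.6/0.5, 318/58) = 5.483 servings → $6.03.
bell pepper only: max(1.6/0.6, 318/180) = 2.667 servings → $3.07.
sweet potato only: max(1.6/0.4, 318/23) = 13.83 servings → $8.30.
banana + strawberries: the both-tight solution has a negative serving — not a feasible corner.
banana + bell pepper with both tight: 2 servings and 1.667 servings → $2.52.
banana + sweet potato with both targets exact would need a negative amount; discard.
strawberries + bell pepper with both tight: 1.761 servings and 1.199 servings → $3.32.
strawberries + sweet potato: intersection lies outside the first quadrant.
bell pepper + sweet potato with both tight: 1.553 servings and 1.67 servings → $2.79.
Cheapest feasible corner: $2.52.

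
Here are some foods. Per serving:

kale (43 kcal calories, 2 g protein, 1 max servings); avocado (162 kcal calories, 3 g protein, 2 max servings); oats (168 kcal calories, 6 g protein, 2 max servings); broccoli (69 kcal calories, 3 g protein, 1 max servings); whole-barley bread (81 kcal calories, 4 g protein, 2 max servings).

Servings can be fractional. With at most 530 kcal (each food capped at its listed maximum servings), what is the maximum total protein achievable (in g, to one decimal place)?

Protein per kcal: whole-barley bread 0.04938, kale 0.04651, broccoli 0.04348, oats 0.03571, avocado 0.01852.
Take 2 servings of whole-barley bread: uses 162 kcal, +8.0 g protein (running total 8.0 g).
Take 1 serving of kale: uses 43 kcal, +2.0 g protein (running total 10.0 g).
Take 1 serving of broccoli: uses 69 kcal, +3.0 g protein (running total 13.0 g).
Take 1.524 servings of oats: uses 256 kcal, +9.1 g protein (running total 22.1 g).
Filling greedily by protein-per-kcal is optimal for one linear limit, giving 22.1 g.

22.1 g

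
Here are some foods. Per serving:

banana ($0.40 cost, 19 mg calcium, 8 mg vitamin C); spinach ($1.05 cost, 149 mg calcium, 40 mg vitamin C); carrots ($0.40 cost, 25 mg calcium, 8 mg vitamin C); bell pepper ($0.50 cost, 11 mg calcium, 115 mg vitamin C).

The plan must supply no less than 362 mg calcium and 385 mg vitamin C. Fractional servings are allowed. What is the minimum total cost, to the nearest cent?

Minimising a linear cost over {calcium ≥ 362, vitamin C ≥ 385, servings ≥ 0} — the optimum is at a vertex, using one or two foods.
banana only: max(362/19, 385/8) = 48.12 servings → $19.25.
spinach only: max(362/149, 385/40) = 9.625 servings → $10.11.
carrots only: max(362/25, 385/8) = 48.12 servings → $19.25.
bell pepper only: max(362/11, 385/115) = 32.91 servings → $16.45.
banana + spinach with both targets exact would need a negative amount; discard.
banana + carrots with both targets exact would need a negative amount; discard.
banana + bell pepper with both tight: 17.83 servings and 2.107 servings → $8.19.
spinach + carrots: the both-tight solution has a negative serving — not a feasible corner.
spinach + bell pepper with both tight: 2.24 servings and 2.569 servings → $3.64.
carrots + bell pepper with both tight: 13.42 servings and 2.414 servings → $6.57.
So the least-cost plan costs $3.64.

$3.64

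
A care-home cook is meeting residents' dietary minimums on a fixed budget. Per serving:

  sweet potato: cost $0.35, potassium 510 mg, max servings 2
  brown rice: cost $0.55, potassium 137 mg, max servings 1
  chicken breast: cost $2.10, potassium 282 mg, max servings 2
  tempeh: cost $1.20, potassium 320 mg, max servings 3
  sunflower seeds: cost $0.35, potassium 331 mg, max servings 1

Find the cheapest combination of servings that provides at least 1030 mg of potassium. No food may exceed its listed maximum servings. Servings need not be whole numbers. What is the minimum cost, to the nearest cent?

$0.71

Cost per mg of potassium: sweet potato $0.0007, sunflower seeds $0.0011, tempeh $0.0037, brown rice $0.0040, chicken breast $0.0074.
Take 2 servings of sweet potato: +1020.0 mg potassium for $0.70 (total $0.70, still need 10.0 mg).
Take 0.03021 servings of sunflower seeds: +10.0 mg potassium for $0.01 (total $0.71, still need 0.0 mg).
Filling from the cheapest source first is optimal under one linear minimum: $0.71.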